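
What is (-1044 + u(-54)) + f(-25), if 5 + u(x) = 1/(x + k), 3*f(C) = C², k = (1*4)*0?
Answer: -45397/54 ≈ -840.69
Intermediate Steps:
k = 0 (k = 4*0 = 0)
f(C) = C²/3
u(x) = -5 + 1/x (u(x) = -5 + 1/(x + 0) = -5 + 1/x)
(-1044 + u(-54)) + f(-25) = (-1044 + (-5 + 1/(-54))) + (⅓)*(-25)² = (-1044 + (-5 - 1/54)) + (⅓)*625 = (-1044 - 271/54) + 625/3 = -56647/54 + 625/3 = -45397/54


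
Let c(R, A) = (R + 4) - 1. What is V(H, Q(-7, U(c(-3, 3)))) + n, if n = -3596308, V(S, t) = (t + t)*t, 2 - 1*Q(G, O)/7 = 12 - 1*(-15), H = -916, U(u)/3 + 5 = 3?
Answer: -3535058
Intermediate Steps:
c(R, A) = 3 + R (c(R, A) = (4 + R) - 1 = 3 + R)
U(u) = -6 (U(u) = -15 + 3*3 = -15 + 9 = -6)
Q(G, O) = -175 (Q(G, O) = 14 - 7*(12 - 1*(-15)) = 14 - 7*(12 + 15) = 14 - 7*27 = 14 - 189 = -175)
V(S, t) = 2*t**2 (V(S, t) = (2*t)*t = 2*t**2)
V(H, Q(-7, U(c(-3, 3)))) + n = 2*(-175)**2 - 3596308 = 2*30625 - 3596308 = 61250 - 3596308 = -3535058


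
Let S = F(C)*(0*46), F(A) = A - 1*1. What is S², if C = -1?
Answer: 0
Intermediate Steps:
F(A) = -1 + A (F(A) = A - 1 = -1 + A)
S = 0 (S = (-1 - 1)*(0*46) = -2*0 = 0)
S² = 0² = 0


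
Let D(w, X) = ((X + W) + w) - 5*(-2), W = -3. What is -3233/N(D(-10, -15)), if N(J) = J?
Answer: 3233/18 ≈ 179.61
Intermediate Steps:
D(w, X) = 7 + X + w (D(w, X) = ((X - 3) + w) - 5*(-2) = ((-3 + X) + w) + 10 = (-3 + X + w) + 10 = 7 + X + w)
-3233/N(D(-10, -15)) = -3233/(7 - 15 - 10) = -3233/(-18) = -3233*(-1/18) = 3233/18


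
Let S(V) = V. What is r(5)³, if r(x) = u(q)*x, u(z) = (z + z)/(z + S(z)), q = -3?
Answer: 125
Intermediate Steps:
u(z) = 1 (u(z) = (z + z)/(z + z) = (2*z)/((2*z)) = (2*z)*(1/(2*z)) = 1)
r(x) = x (r(x) = 1*x = x)
r(5)³ = 5³ = 125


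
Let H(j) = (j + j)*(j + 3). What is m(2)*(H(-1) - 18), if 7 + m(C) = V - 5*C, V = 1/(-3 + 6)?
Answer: 1100/3 ≈ 366.67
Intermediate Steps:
V = ⅓ (V = 1/3 = ⅓ ≈ 0.33333)
H(j) = 2*j*(3 + j) (H(j) = (2*j)*(3 + j) = 2*j*(3 + j))
m(C) = -20/3 - 5*C (m(C) = -7 + (⅓ - 5*C) = -20/3 - 5*C)
m(2)*(H(-1) - 18) = (-20/3 - 5*2)*(2*(-1)*(3 - 1) - 18) = (-20/3 - 10)*(2*(-1)*2 - 18) = -50*(-4 - 18)/3 = -50/3*(-22) = 1100/3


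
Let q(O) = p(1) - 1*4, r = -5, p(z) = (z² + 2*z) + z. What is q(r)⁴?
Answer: 0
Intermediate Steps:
p(z) = z² + 3*z
q(O) = 0 (q(O) = 1*(3 + 1) - 1*4 = 1*4 - 4 = 4 - 4 = 0)
q(r)⁴ = 0⁴ = 0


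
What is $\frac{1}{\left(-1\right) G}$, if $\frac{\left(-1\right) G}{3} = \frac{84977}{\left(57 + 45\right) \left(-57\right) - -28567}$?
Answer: $\frac{22753}{254931} \approx 0.089252$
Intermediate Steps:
$G = - \frac{254931}{22753}$ ($G = - 3 \frac{84977}{\left(57 + 45\right) \left(-57\right) - -28567} = - 3 \frac{84977}{102 \left(-57\right) + 28567} = - 3 \frac{84977}{-5814 + 28567} = - 3 \cdot \frac{84977}{22753} = - 3 \cdot 84977 \cdot \frac{1}{22753} = \left(-3\right) \frac{84977}{22753} = - \frac{254931}{22753} \approx -11.204$)
$\frac{1}{\left(-1\right) G} = \frac{1}{\left(-1\right) \left(- \frac{254931}{22753}\right)} = \frac{1}{\frac{254931}{22753}} = \frac{22753}{254931}$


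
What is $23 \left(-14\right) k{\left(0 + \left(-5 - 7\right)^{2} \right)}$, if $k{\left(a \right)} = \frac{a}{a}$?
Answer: $-322$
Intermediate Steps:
$k{\left(a \right)} = 1$
$23 \left(-14\right) k{\left(0 + \left(-5 - 7\right)^{2} \right)} = 23 \left(-14\right) 1 = \left(-322\right) 1 = -322$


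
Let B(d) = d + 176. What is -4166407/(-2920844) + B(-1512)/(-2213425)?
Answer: 9225931661559/6465069130700 ≈ 1.4270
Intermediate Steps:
B(d) = 176 + d
-4166407/(-2920844) + B(-1512)/(-2213425) = -4166407/(-2920844) + (176 - 1512)/(-2213425) = -4166407*(-1/2920844) - 1336*(-1/2213425) = 4166407/2920844 + 1336/2213425 = 9225931661559/6465069130700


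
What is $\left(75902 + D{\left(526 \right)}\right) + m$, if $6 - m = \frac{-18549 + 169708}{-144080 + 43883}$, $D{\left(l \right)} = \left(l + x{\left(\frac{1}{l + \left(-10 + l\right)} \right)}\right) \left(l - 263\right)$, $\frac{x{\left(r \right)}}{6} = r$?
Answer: $\frac{11184363975974}{52202637} \approx 2.1425 \cdot 10^{5}$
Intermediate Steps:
$x{\left(r \right)} = 6 r$
$D{\left(l \right)} = \left(-263 + l\right) \left(l + \frac{6}{-10 + 2 l}\right)$ ($D{\left(l \right)} = \left(l + \frac{6}{l + \left(-10 + l\right)}\right) \left(l - 263\right) = \left(l + \frac{6}{-10 + 2 l}\right) \left(-263 + l\right) = \left(-263 + l\right) \left(l + \frac{6}{-10 + 2 l}\right)$)
$m = \frac{752341}{100197}$ ($m = 6 - \frac{-18549 + 169708}{-144080 + 43883} = 6 - \frac{151159}{-100197} = 6 - 151159 \left(- \frac{1}{100197}\right) = 6 - - \frac{151159}{100197} = 6 + \frac{151159}{100197} = \frac{752341}{100197} \approx 7.5086$)
$\left(75902 + D{\left(526 \right)}\right) + m = \left(75902 + \frac{-789 + 3 \cdot 526 + 526 \left(-263 + 526\right) \left(-5 + 526\right)}{-5 + 526}\right) + \frac{752341}{100197} = \left(75902 + \frac{-789 + 1578 + 526 \cdot 263 \cdot 521}{521}\right) + \frac{752341}{100197} = \left(75902 + \frac{-789 + 1578 + 72074098}{521}\right) + \frac{752341}{100197} = \left(75902 + \frac{1}{521} \cdot 72074887\right) + \frac{752341}{100197} = \left(75902 + \frac{72074887}{521}\right) + \frac{752341}{100197} = \frac{111619829}{521} + \frac{752341}{100197} = \frac{11184363975974}{52202637}$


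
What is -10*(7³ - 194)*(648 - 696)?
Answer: 71520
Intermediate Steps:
-10*(7³ - 194)*(648 - 696) = -10*(343 - 194)*(-48) = -1490*(-48) = -10*(-7152) = 71520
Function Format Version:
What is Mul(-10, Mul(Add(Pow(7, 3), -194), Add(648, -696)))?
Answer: 71520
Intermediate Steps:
Mul(-10, Mul(Add(Pow(7, 3), -194), Add(648, -696))) = Mul(-10, Mul(Add(343, -194), -48)) = Mul(-10, Mul(149, -48)) = Mul(-10, -7152) = 71520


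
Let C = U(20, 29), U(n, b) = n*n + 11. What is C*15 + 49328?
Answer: 55493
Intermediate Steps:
U(n, b) = 11 + n² (U(n, b) = n² + 11 = 11 + n²)
C = 411 (C = 11 + 20² = 11 + 400 = 411)
C*15 + 49328 = 411*15 + 49328 = 6165 + 49328 = 55493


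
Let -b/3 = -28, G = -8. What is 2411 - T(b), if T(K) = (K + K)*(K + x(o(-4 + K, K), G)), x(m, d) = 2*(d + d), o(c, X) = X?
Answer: -6325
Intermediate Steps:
b = 84 (b = -3*(-28) = 84)
x(m, d) = 4*d (x(m, d) = 2*(2*d) = 4*d)
T(K) = 2*K*(-32 + K) (T(K) = (K + K)*(K + 4*(-8)) = (2*K)*(K - 32) = (2*K)*(-32 + K) = 2*K*(-32 + K))
2411 - T(b) = 2411 - 2*84*(-32 + 84) = 2411 - 2*84*52 = 2411 - 1*8736 = 2411 - 8736 = -6325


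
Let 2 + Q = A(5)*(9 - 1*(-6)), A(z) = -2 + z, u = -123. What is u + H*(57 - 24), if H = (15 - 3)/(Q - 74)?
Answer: -4209/31 ≈ -135.77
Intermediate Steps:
Q = 43 (Q = -2 + (-2 + 5)*(9 - 1*(-6)) = -2 + 3*(9 + 6) = -2 + 3*15 = -2 + 45 = 43)
H = -12/31 (H = (15 - 3)/(43 - 74) = 12/(-31) = 12*(-1/31) = -12/31 ≈ -0.38710)
u + H*(57 - 24) = -123 - 12*(57 - 24)/31 = -123 - 12/31*33 = -123 - 396/31 = -4209/31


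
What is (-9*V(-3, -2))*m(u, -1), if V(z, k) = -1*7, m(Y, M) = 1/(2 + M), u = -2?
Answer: 63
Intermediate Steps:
V(z, k) = -7
(-9*V(-3, -2))*m(u, -1) = (-9*(-7))/(2 - 1) = 63/1 = 63*1 = 63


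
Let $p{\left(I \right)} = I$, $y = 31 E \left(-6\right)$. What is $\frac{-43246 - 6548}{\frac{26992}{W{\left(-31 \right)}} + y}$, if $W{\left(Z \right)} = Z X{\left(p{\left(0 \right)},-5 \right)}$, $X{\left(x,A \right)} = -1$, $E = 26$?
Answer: $\frac{771807}{61462} \approx 12.557$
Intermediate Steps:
$y = -4836$ ($y = 31 \cdot 26 \left(-6\right) = 806 \left(-6\right) = -4836$)
$W{\left(Z \right)} = - Z$ ($W{\left(Z \right)} = Z \left(-1\right) = - Z$)
$\frac{-43246 - 6548}{\frac{26992}{W{\left(-31 \right)}} + y} = \frac{-43246 - 6548}{\frac{26992}{\left(-1\right) \left(-31\right)} - 4836} = - \frac{49794}{\frac{26992}{31} - 4836} = - \frac{49794}{- \frac{122924}{31}} = \left(-49794\right) \left(- \frac{31}{122924}\right) = \frac{771807}{61462}$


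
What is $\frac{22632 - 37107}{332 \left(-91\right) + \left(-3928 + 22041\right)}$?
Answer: $\frac{4825}{4033} \approx 1.1964$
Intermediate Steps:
$\frac{22632 - 37107}{332 \left(-91\right) + \left(-3928 + 22041\right)} = - \frac{14475}{-30212 + 18113} = - \frac{14475}{-12099} = \left(-14475\right) \left(- \frac{1}{12099}\right) = \frac{4825}{4033}$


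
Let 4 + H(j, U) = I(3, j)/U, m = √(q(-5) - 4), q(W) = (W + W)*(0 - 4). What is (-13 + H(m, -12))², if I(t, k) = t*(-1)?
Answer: 4489/16 ≈ 280.56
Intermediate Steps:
q(W) = -8*W (q(W) = (2*W)*(-4) = -8*W)
m = 6 (m = √(-8*(-5) - 4) = √(40 - 4) = √36 = 6)
I(t, k) = -t
H(j, U) = -4 - 3/U (H(j, U) = -4 + (-1*3)/U = -4 - 3/U)
(-13 + H(m, -12))² = (-13 + (-4 - 3/(-12)))² = (-13 + (-4 - 3*(-1/12)))² = (-13 + (-4 + ¼))² = (-13 - 15/4)² = (-67/4)² = 4489/16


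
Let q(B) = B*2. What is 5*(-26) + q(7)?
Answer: -116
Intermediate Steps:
q(B) = 2*B
5*(-26) + q(7) = 5*(-26) + 2*7 = -130 + 14 = -116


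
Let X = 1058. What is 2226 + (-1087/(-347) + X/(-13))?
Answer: 9688491/4511 ≈ 2147.7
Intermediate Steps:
2226 + (-1087/(-347) + X/(-13)) = 2226 + (-1087/(-347) + 1058/(-13)) = 2226 + (-1087*(-1/347) + 1058*(-1/13)) = 2226 + (1087/347 - 1058/13) = 2226 - 352995/4511 = 9688491/4511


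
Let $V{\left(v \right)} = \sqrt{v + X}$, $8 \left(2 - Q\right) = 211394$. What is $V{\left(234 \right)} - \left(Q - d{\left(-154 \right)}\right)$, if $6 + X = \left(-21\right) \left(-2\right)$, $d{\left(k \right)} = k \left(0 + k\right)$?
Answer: $\frac{200553}{4} + 3 \sqrt{30} \approx 50155.0$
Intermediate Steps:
$d{\left(k \right)} = k^{2}$ ($d{\left(k \right)} = k k = k^{2}$)
$Q = - \frac{105689}{4}$ ($Q = 2 - \frac{105697}{4} = - \frac{105689}{4} \approx -26422.0$)
$X = 36$ ($X = -6 - -42 = -6 + 42 = 36$)
$V{\left(v \right)} = \sqrt{36 + v}$ ($V{\left(v \right)} = \sqrt{v + 36} = \sqrt{36 + v}$)
$V{\left(234 \right)} - \left(Q - d{\left(-154 \right)}\right) = \sqrt{36 + 234} + \left(\left(-154\right)^{2} - - \frac{105689}{4}\right) = \sqrt{270} + \left(23716 + \frac{105689}{4}\right) = 3 \sqrt{30} + \frac{200553}{4} = \frac{200553}{4} + 3 \sqrt{30}$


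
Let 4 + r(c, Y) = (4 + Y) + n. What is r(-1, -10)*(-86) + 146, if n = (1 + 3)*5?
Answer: -714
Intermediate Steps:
n = 20 (n = 4*5 = 20)
r(c, Y) = 20 + Y (r(c, Y) = -4 + ((4 + Y) + 20) = -4 + (24 + Y) = 20 + Y)
r(-1, -10)*(-86) + 146 = (20 - 10)*(-86) + 146 = 10*(-86) + 146 = -860 + 146 = -714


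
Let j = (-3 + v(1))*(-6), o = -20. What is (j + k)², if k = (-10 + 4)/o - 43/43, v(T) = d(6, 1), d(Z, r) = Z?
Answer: 34969/100 ≈ 349.69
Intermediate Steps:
v(T) = 6
j = -18 (j = (-3 + 6)*(-6) = 3*(-6) = -18)
k = -7/10 (k = (-10 + 4)/(-20) - 43/43 = -6*(-1/20) - 43*1/43 = 3/10 - 1 = -7/10 ≈ -0.70000)
(j + k)² = (-18 - 7/10)² = (-187/10)² = 34969/100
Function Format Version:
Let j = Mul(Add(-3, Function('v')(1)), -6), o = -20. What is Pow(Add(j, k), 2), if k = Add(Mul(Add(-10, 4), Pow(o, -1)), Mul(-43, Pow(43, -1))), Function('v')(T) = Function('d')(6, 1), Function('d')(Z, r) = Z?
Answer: Rational(34969, 100) ≈ 349.69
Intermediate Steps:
Function('v')(T) = 6
j = -18 (j = Mul(Add(-3, 6), -6) = Mul(3, -6) = -18)
k = Rational(-7, 10) (k = Add(Mul(Add(-10, 4), Pow(-20, -1)), Mul(-43, Pow(43, -1))) = Add(Mul(-6, Rational(-1, 20)), Mul(-43, Rational(1, 43))) = Add(Rational(3, 10), -1) = Rational(-7, 10) ≈ -0.70000)
Pow(Add(j, k), 2) = Pow(Add(-18, Rational(-7, 10)), 2) = Pow(Rational(-187, 10), 2) = Rational(34969, 100)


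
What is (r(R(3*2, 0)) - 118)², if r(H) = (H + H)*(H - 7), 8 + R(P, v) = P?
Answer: 6724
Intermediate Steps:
R(P, v) = -8 + P
r(H) = 2*H*(-7 + H) (r(H) = (2*H)*(-7 + H) = 2*H*(-7 + H))
(r(R(3*2, 0)) - 118)² = (2*(-8 + 3*2)*(-7 + (-8 + 3*2)) - 118)² = (2*(-8 + 6)*(-7 + (-8 + 6)) - 118)² = (2*(-2)*(-7 - 2) - 118)² = (2*(-2)*(-9) - 118)² = (36 - 118)² = (-82)² = 6724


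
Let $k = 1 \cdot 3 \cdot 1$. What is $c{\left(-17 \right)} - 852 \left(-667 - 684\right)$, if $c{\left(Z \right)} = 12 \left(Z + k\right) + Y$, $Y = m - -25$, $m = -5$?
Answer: $1150904$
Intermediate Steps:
$k = 3$ ($k = 3 \cdot 1 = 3$)
$Y = 20$ ($Y = -5 - -25 = -5 + 25 = 20$)
$c{\left(Z \right)} = 56 + 12 Z$ ($c{\left(Z \right)} = 12 \left(Z + 3\right) + 20 = 12 \left(3 + Z\right) + 20 = \left(36 + 12 Z\right) + 20 = 56 + 12 Z$)
$c{\left(-17 \right)} - 852 \left(-667 - 684\right) = \left(56 + 12 \left(-17\right)\right) - 852 \left(-667 - 684\right) = \left(56 - 204\right) - 852 \left(-667 - 684\right) = -148 - -1151052 = -148 + 1151052 = 1150904$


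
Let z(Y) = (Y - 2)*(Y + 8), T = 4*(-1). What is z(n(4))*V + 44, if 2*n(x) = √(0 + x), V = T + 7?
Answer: 17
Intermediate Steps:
T = -4
V = 3 (V = -4 + 7 = 3)
n(x) = √x/2 (n(x) = √(0 + x)/2 = √x/2)
z(Y) = (-2 + Y)*(8 + Y)
z(n(4))*V + 44 = (-16 + (√4/2)² + 6*(√4/2))*3 + 44 = (-16 + ((½)*2)² + 6*((½)*2))*3 + 44 = (-16 + 1² + 6*1)*3 + 44 = (-16 + 1 + 6)*3 + 44 = -9*3 + 44 = -27 + 44 = 17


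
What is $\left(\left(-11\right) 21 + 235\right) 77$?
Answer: $308$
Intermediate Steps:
$\left(\left(-11\right) 21 + 235\right) 77 = \left(-231 + 235\right) 77 = 4 \cdot 77 = 308$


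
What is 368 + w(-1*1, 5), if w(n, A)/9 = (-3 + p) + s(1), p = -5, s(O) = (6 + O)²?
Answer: 737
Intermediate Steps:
w(n, A) = 369 (w(n, A) = 9*((-3 - 5) + (6 + 1)²) = 9*(-8 + 7²) = 9*(-8 + 49) = 9*41 = 369)
368 + w(-1*1, 5) = 368 + 369 = 737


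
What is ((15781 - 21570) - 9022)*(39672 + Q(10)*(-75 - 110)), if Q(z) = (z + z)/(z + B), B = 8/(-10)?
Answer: -13377384066/23 ≈ -5.8163e+8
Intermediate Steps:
B = -⅘ (B = 8*(-⅒) = -⅘ ≈ -0.80000)
Q(z) = 2*z/(-⅘ + z) (Q(z) = (z + z)/(z - ⅘) = (2*z)/(-⅘ + z) = 2*z/(-⅘ + z))
((15781 - 21570) - 9022)*(39672 + Q(10)*(-75 - 110)) = ((15781 - 21570) - 9022)*(39672 + (10*10/(-4 + 5*10))*(-75 - 110)) = (-5789 - 9022)*(39672 + (10*10/(-4 + 50))*(-185)) = -14811*(39672 + (10*10/46)*(-185)) = -14811*(39672 + (10*10*(1/46))*(-185)) = -14811*(39672 + (50/23)*(-185)) = -14811*(39672 - 9250/23) = -14811*903206/23 = -13377384066/23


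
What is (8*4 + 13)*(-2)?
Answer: -90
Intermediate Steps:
(8*4 + 13)*(-2) = (32 + 13)*(-2) = 45*(-2) = -90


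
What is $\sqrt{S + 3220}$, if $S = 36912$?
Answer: $2 \sqrt{10033} \approx 200.33$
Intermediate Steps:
$\sqrt{S + 3220} = \sqrt{36912 + 3220} = \sqrt{40132} = 2 \sqrt{10033}$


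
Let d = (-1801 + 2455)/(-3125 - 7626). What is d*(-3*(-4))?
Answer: -7848/10751 ≈ -0.72998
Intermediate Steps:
d = -654/10751 (d = 654/(-10751) = 654*(-1/10751) = -654/10751 ≈ -0.060832)
d*(-3*(-4)) = -(-1962)*(-4)/10751 = -654/10751*12 = -7848/10751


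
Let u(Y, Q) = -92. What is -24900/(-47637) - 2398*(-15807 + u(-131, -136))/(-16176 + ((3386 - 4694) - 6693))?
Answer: -67244326762/42656287 ≈ -1576.4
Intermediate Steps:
-24900/(-47637) - 2398*(-15807 + u(-131, -136))/(-16176 + ((3386 - 4694) - 6693)) = -24900/(-47637) - 2398*(-15807 - 92)/(-16176 + ((3386 - 4694) - 6693)) = -24900*(-1/47637) - 2398*(-15899/(-16176 + (-1308 - 6693))) = 8300/15879 - 2398*(-15899/(-16176 - 8001)) = 8300/15879 - 2398/((-24177*(-1/15899))) = 8300/15879 - 2398/24177/15899 = 8300/15879 - 2398*15899/24177 = 8300/15879 - 38125802/24177 = -67244326762/42656287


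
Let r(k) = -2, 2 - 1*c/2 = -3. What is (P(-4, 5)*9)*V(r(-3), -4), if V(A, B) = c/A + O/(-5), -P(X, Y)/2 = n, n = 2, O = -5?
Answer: 144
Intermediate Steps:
P(X, Y) = -4 (P(X, Y) = -2*2 = -4)
c = 10 (c = 4 - 2*(-3) = 4 + 6 = 10)
V(A, B) = 1 + 10/A (V(A, B) = 10/A - 5/(-5) = 10/A - 5*(-⅕) = 10/A + 1 = 1 + 10/A)
(P(-4, 5)*9)*V(r(-3), -4) = (-4*9)*((10 - 2)/(-2)) = -(-18)*8 = -36*(-4) = 144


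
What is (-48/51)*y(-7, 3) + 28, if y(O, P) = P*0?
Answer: 28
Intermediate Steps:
y(O, P) = 0
(-48/51)*y(-7, 3) + 28 = -48/51*0 + 28 = -48*1/51*0 + 28 = -16/17*0 + 28 = 0 + 28 = 28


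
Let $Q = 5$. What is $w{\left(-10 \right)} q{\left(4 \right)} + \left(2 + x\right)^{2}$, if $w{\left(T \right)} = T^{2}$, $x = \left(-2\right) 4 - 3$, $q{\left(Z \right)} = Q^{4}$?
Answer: $62581$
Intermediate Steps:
$q{\left(Z \right)} = 625$ ($q{\left(Z \right)} = 5^{4} = 625$)
$x = -11$ ($x = -8 - 3 = -11$)
$w{\left(-10 \right)} q{\left(4 \right)} + \left(2 + x\right)^{2} = \left(-10\right)^{2} \cdot 625 + \left(2 - 11\right)^{2} = 100 \cdot 625 + \left(-9\right)^{2} = 62500 + 81 = 62581$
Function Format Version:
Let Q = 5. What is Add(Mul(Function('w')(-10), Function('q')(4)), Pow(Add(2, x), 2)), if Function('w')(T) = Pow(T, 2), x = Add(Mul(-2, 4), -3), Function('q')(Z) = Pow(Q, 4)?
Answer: 62581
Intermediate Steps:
Function('q')(Z) = 625 (Function('q')(Z) = Pow(5, 4) = 625)
x = -11 (x = Add(-8, -3) = -11)
Add(Mul(Function('w')(-10), Function('q')(4)), Pow(Add(2, x), 2)) = Add(Mul(Pow(-10, 2), 625), Pow(Add(2, -11), 2)) = Add(Mul(100, 625), Pow(-9, 2)) = Add(62500, 81) = 62581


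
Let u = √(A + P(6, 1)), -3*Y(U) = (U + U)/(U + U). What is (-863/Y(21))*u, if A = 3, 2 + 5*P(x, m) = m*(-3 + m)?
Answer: 2589*√55/5 ≈ 3840.1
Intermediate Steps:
P(x, m) = -⅖ + m*(-3 + m)/5 (P(x, m) = -⅖ + (m*(-3 + m))/5 = -⅖ + m*(-3 + m)/5)
Y(U) = -⅓ (Y(U) = -(U + U)/(3*(U + U)) = -2*U/(3*(2*U)) = -2*U*1/(2*U)/3 = -⅓*1 = -⅓)
u = √55/5 (u = √(3 + (-⅖ - ⅗*1 + (⅕)*1²)) = √(3 + (-⅖ - ⅗ + (⅕)*1)) = √(3 + (-⅖ - ⅗ + ⅕)) = √(3 - ⅘) = √(11/5) = √55/5 ≈ 1.4832)
(-863/Y(21))*u = (-863/(-⅓))*(√55/5) = (-863*(-3))*(√55/5) = 2589*(√55/5) = 2589*√55/5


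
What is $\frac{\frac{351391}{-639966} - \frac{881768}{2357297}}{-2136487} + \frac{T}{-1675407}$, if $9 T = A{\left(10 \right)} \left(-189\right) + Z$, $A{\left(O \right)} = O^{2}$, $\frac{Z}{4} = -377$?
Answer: $\frac{21932557465435265968579}{16199926342715271116452554} \approx 0.0013539$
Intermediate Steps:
$Z = -1508$ ($Z = 4 \left(-377\right) = -1508$)
$T = - \frac{20408}{9}$ ($T = \frac{10^{2} \left(-189\right) - 1508}{9} = \frac{100 \left(-189\right) - 1508}{9} = \frac{-18900 - 1508}{9} = \frac{1}{9} \left(-20408\right) = - \frac{20408}{9} \approx -2267.6$)
$\frac{\frac{351391}{-639966} - \frac{881768}{2357297}}{-2136487} + \frac{T}{-1675407} = \frac{\frac{351391}{-639966} - \frac{881768}{2357297}}{-2136487} - \frac{20408}{9 \left(-1675407\right)} = \left(351391 \left(- \frac{1}{639966}\right) - \frac{881768}{2357297}\right) \left(- \frac{1}{2136487}\right) - - \frac{20408}{15078663} = \left(- \frac{351391}{639966} - \frac{881768}{2357297}\right) \left(- \frac{1}{2136487}\right) + \frac{20408}{15078663} = \left(- \frac{1392634490015}{1508589931902}\right) \left(- \frac{1}{2136487}\right) + \frac{20408}{15078663} = \frac{1392634490015}{3223082777839508274} + \frac{20408}{15078663} = \frac{21932557465435265968579}{16199926342715271116452554}$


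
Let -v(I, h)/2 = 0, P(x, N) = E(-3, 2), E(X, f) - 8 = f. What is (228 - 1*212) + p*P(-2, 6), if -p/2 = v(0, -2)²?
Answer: 16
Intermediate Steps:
E(X, f) = 8 + f
P(x, N) = 10 (P(x, N) = 8 + 2 = 10)
v(I, h) = 0 (v(I, h) = -2*0 = 0)
p = 0 (p = -2*0² = -2*0 = 0)
(228 - 1*212) + p*P(-2, 6) = (228 - 1*212) + 0*10 = (228 - 212) + 0 = 16 + 0 = 16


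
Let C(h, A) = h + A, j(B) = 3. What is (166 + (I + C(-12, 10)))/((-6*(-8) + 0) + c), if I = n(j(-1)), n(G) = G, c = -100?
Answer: -167/52 ≈ -3.2115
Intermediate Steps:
I = 3
C(h, A) = A + h
(166 + (I + C(-12, 10)))/((-6*(-8) + 0) + c) = (166 + (3 + (10 - 12)))/((-6*(-8) + 0) - 100) = (166 + (3 - 2))/((48 + 0) - 100) = (166 + 1)/(48 - 100) = 167/(-52) = 167*(-1/52) = -167/52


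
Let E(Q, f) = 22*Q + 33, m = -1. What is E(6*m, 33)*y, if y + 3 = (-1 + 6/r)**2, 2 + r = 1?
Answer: -4554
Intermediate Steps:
r = -1 (r = -2 + 1 = -1)
E(Q, f) = 33 + 22*Q
y = 46 (y = -3 + (-1 + 6/(-1))**2 = -3 + (-1 + 6*(-1))**2 = -3 + (-1 - 6)**2 = -3 + (-7)**2 = -3 + 49 = 46)
E(6*m, 33)*y = (33 + 22*(6*(-1)))*46 = (33 + 22*(-6))*46 = (33 - 132)*46 = -99*46 = -4554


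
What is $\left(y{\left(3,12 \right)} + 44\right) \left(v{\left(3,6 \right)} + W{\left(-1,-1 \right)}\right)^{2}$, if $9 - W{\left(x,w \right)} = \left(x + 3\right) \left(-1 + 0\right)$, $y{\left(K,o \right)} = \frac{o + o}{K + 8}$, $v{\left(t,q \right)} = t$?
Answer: $\frac{99568}{11} \approx 9051.6$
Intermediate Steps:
$y{\left(K,o \right)} = \frac{2 o}{8 + K}$
$W{\left(x,w \right)} = 12 + x$ ($W{\left(x,w \right)} = 9 - \left(x + 3\right) \left(-1 + 0\right) = 9 - \left(3 + x\right) \left(-1\right) = 9 - \left(-3 - x\right) = 9 + \left(3 + x\right) = 12 + x$)
$\left(y{\left(3,12 \right)} + 44\right) \left(v{\left(3,6 \right)} + W{\left(-1,-1 \right)}\right)^{2} = \left(2 \cdot 12 \frac{1}{8 + 3} + 44\right) \left(3 + \left(12 - 1\right)\right)^{2} = \left(2 \cdot 12 \cdot \frac{1}{11} + 44\right) \left(3 + 11\right)^{2} = \left(2 \cdot 12 \cdot \frac{1}{11} + 44\right) 14^{2} = \left(\frac{24}{11} + 44\right) 196 = \frac{508}{11} \cdot 196 = \frac{99568}{11}$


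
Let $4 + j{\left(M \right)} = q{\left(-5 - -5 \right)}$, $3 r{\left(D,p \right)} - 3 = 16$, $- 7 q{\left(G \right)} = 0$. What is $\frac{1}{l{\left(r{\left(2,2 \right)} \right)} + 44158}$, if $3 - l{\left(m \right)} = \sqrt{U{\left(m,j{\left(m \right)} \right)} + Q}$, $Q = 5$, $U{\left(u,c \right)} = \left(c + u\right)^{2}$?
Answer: $\frac{397449}{17551745195} + \frac{3 \sqrt{94}}{17551745195} \approx 2.2646 \cdot 10^{-5}$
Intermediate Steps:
$q{\left(G \right)} = 0$ ($q{\left(G \right)} = \left(- \frac{1}{7}\right) 0 = 0$)
$r{\left(D,p \right)} = \frac{19}{3}$ ($r{\left(D,p \right)} = 1 + \frac{1}{3} \cdot 16 = 1 + \frac{16}{3} = \frac{19}{3}$)
$j{\left(M \right)} = -4$ ($j{\left(M \right)} = -4 + 0 = -4$)
$l{\left(m \right)} = 3 - \sqrt{5 + \left(-4 + m\right)^{2}}$ ($l{\left(m \right)} = 3 - \sqrt{\left(-4 + m\right)^{2} + 5} = 3 - \sqrt{5 + \left(-4 + m\right)^{2}}$)
$\frac{1}{l{\left(r{\left(2,2 \right)} \right)} + 44158} = \frac{1}{\left(3 - \sqrt{5 + \left(-4 + \frac{19}{3}\right)^{2}}\right) + 44158} = \frac{1}{\left(3 - \sqrt{5 + \left(\frac{7}{3}\right)^{2}}\right) + 44158} = \frac{1}{\left(3 - \sqrt{5 + \frac{49}{9}}\right) + 44158} = \frac{1}{\left(3 - \sqrt{\frac{94}{9}}\right) + 44158} = \frac{1}{\left(3 - \frac{\sqrt{94}}{3}\right) + 44158} = \frac{1}{44161 - \frac{\sqrt{94}}{3}}$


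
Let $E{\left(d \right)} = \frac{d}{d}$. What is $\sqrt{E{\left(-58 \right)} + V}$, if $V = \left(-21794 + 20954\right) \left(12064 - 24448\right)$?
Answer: $\sqrt{10402561} \approx 3225.3$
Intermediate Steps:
$E{\left(d \right)} = 1$
$V = 10402560$ ($V = \left(-840\right) \left(-12384\right) = 10402560$)
$\sqrt{E{\left(-58 \right)} + V} = \sqrt{1 + 10402560} = \sqrt{10402561}$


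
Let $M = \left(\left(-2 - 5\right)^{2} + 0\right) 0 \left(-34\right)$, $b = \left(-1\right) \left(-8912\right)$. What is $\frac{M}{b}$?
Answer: $0$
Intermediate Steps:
$b = 8912$
$M = 0$ ($M = \left(\left(-7\right)^{2} + 0\right) 0 \left(-34\right) = \left(49 + 0\right) 0 \left(-34\right) = 49 \cdot 0 \left(-34\right) = 0 \left(-34\right) = 0$)
$\frac{M}{b} = \frac{0}{8912} = 0 \cdot \frac{1}{8912} = 0$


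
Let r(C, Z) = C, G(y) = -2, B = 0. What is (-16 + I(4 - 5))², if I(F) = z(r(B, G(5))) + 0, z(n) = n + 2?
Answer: 196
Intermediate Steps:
z(n) = 2 + n
I(F) = 2 (I(F) = (2 + 0) + 0 = 2 + 0 = 2)
(-16 + I(4 - 5))² = (-16 + 2)² = (-14)² = 196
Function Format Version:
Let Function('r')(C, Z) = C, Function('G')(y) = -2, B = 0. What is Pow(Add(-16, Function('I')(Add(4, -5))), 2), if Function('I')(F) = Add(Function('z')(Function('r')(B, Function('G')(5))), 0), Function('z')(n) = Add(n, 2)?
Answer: 196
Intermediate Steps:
Function('z')(n) = Add(2, n)
Function('I')(F) = 2 (Function('I')(F) = Add(Add(2, 0), 0) = Add(2, 0) = 2)
Pow(Add(-16, Function('I')(Add(4, -5))), 2) = Pow(Add(-16, 2), 2) = Pow(-14, 2) = 196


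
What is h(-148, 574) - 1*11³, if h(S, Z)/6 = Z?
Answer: 2113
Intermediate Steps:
h(S, Z) = 6*Z
h(-148, 574) - 1*11³ = 6*574 - 1*11³ = 3444 - 1*1331 = 3444 - 1331 = 2113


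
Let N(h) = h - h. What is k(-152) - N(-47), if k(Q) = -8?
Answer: -8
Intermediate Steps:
N(h) = 0
k(-152) - N(-47) = -8 - 1*0 = -8 + 0 = -8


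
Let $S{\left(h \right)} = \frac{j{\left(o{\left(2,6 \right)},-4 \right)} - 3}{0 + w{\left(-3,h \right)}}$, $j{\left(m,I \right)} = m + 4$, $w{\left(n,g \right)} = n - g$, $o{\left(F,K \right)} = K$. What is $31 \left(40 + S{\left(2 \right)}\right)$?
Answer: $\frac{5983}{5} \approx 1196.6$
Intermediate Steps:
$j{\left(m,I \right)} = 4 + m$
$S{\left(h \right)} = \frac{7}{-3 - h}$ ($S{\left(h \right)} = \frac{\left(4 + 6\right) - 3}{0 - \left(3 + h\right)} = \frac{10 - 3}{-3 - h} = \frac{7}{-3 - h}$)
$31 \left(40 + S{\left(2 \right)}\right) = 31 \left(40 - \frac{7}{3 + 2}\right) = 31 \left(40 - \frac{7}{5}\right) = 31 \cdot \frac{193}{5} = \frac{5983}{5}$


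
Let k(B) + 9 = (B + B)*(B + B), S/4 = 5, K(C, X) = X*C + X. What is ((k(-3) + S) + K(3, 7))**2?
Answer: 5625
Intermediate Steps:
K(C, X) = X + C*X (K(C, X) = C*X + X = X + C*X)
S = 20 (S = 4*5 = 20)
k(B) = -9 + 4*B**2 (k(B) = -9 + (B + B)*(B + B) = -9 + (2*B)*(2*B) = -9 + 4*B**2)
((k(-3) + S) + K(3, 7))**2 = (((-9 + 4*(-3)**2) + 20) + 7*(1 + 3))**2 = (((-9 + 4*9) + 20) + 7*4)**2 = (((-9 + 36) + 20) + 28)**2 = ((27 + 20) + 28)**2 = (47 + 28)**2 = 75**2 = 5625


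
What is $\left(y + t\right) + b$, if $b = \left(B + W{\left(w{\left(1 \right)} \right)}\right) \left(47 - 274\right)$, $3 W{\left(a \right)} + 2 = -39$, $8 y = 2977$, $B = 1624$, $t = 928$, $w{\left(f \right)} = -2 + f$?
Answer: $- \frac{8741893}{24} \approx -3.6425 \cdot 10^{5}$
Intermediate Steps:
$y = \frac{2977}{8}$ ($y = \frac{1}{8} \cdot 2977 = \frac{2977}{8} \approx 372.13$)
$W{\left(a \right)} = - \frac{41}{3}$ ($W{\left(a \right)} = - \frac{2}{3} + \frac{1}{3} \left(-39\right) = - \frac{2}{3} - 13 = - \frac{41}{3}$)
$b = - \frac{1096637}{3}$ ($b = \left(1624 - \frac{41}{3}\right) \left(47 - 274\right) = \frac{4831}{3} \left(-227\right) = - \frac{1096637}{3} \approx -3.6555 \cdot 10^{5}$)
$\left(y + t\right) + b = \left(\frac{2977}{8} + 928\right) - \frac{1096637}{3} = \frac{10401}{8} - \frac{1096637}{3} = - \frac{8741893}{24}$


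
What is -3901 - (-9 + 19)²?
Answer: -4001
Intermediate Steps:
-3901 - (-9 + 19)² = -3901 - 1*10² = -3901 - 1*100 = -3901 - 100 = -4001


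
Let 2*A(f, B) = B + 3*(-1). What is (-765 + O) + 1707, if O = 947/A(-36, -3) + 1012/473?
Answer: 81073/129 ≈ 628.47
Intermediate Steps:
A(f, B) = -3/2 + B/2 (A(f, B) = (B + 3*(-1))/2 = (B - 3)/2 = (-3 + B)/2 = -3/2 + B/2)
O = -40445/129 (O = 947/(-3/2 + (1/2)*(-3)) + 1012/473 = 947/(-3/2 - 3/2) + 1012*(1/473) = 947/(-3) + 92/43 = 947*(-1/3) + 92/43 = -947/3 + 92/43 = -40445/129 ≈ -313.53)
(-765 + O) + 1707 = (-765 - 40445/129) + 1707 = -139130/129 + 1707 = 81073/129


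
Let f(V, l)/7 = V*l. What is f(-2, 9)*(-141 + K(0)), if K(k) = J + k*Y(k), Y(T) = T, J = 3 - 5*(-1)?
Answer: 16758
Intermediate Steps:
J = 8 (J = 3 + 5 = 8)
K(k) = 8 + k² (K(k) = 8 + k*k = 8 + k²)
f(V, l) = 7*V*l (f(V, l) = 7*(V*l) = 7*V*l)
f(-2, 9)*(-141 + K(0)) = (7*(-2)*9)*(-141 + (8 + 0²)) = -126*(-141 + (8 + 0)) = -126*(-141 + 8) = -126*(-133) = 16758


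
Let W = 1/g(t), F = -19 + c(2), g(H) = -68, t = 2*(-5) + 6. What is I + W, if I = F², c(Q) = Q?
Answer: 19651/68 ≈ 288.99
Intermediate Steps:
t = -4 (t = -10 + 6 = -4)
F = -17 (F = -19 + 2 = -17)
I = 289 (I = (-17)² = 289)
W = -1/68 (W = 1/(-68) = -1/68 ≈ -0.014706)
I + W = 289 - 1/68 = 19651/68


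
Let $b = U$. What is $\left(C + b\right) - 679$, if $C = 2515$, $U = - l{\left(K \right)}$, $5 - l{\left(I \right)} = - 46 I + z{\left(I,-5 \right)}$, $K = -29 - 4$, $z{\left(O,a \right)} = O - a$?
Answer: $3321$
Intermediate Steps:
$K = -33$
$l{\left(I \right)} = 45 I$ ($l{\left(I \right)} = 5 - \left(- 46 I + \left(I - -5\right)\right) = 5 - \left(- 46 I + \left(I + 5\right)\right) = 5 - \left(- 46 I + \left(5 + I\right)\right) = 5 - \left(5 - 45 I\right) = 5 + \left(-5 + 45 I\right) = 45 I$)
$U = 1485$ ($U = - 45 \left(-33\right) = \left(-1\right) \left(-1485\right) = 1485$)
$b = 1485$
$\left(C + b\right) - 679 = \left(2515 + 1485\right) - 679 = 4000 - 679 = 3321$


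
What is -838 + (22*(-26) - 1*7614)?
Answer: -9024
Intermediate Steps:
-838 + (22*(-26) - 1*7614) = -838 + (-572 - 7614) = -838 - 8186 = -9024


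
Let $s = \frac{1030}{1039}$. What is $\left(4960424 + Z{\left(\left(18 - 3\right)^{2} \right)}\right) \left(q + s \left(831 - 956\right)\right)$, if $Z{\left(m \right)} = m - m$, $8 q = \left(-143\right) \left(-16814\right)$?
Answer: $\frac{1548361428974934}{1039} \approx 1.4902 \cdot 10^{12}$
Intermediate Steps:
$s = \frac{1030}{1039}$ ($s = 1030 \cdot \frac{1}{1039} = \frac{1030}{1039} \approx 0.99134$)
$q = \frac{1202201}{4}$ ($q = \frac{\left(-143\right) \left(-16814\right)}{8} = \frac{1}{8} \cdot 2404402 = \frac{1202201}{4} \approx 3.0055 \cdot 10^{5}$)
$Z{\left(m \right)} = 0$
$\left(4960424 + Z{\left(\left(18 - 3\right)^{2} \right)}\right) \left(q + s \left(831 - 956\right)\right) = \left(4960424 + 0\right) \left(\frac{1202201}{4} + \frac{1030 \left(831 - 956\right)}{1039}\right) = 4960424 \left(\frac{1202201}{4} + \frac{1030}{1039} \left(-125\right)\right) = 4960424 \left(\frac{1202201}{4} - \frac{128750}{1039}\right) = 4960424 \cdot \frac{1248571839}{4156} = \frac{1548361428974934}{1039}$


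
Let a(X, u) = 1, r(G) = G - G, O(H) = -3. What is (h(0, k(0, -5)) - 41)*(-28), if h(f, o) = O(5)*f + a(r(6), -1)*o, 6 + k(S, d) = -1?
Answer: 1344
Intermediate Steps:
k(S, d) = -7 (k(S, d) = -6 - 1 = -7)
r(G) = 0
h(f, o) = o - 3*f (h(f, o) = -3*f + 1*o = -3*f + o = o - 3*f)
(h(0, k(0, -5)) - 41)*(-28) = ((-7 - 3*0) - 41)*(-28) = ((-7 + 0) - 41)*(-28) = (-7 - 41)*(-28) = -48*(-28) = 1344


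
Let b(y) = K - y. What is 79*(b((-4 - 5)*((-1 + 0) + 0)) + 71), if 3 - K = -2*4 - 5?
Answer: 6162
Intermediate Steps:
K = 16 (K = 3 - (-2*4 - 5) = 3 - (-8 - 5) = 3 - 1*(-13) = 3 + 13 = 16)
b(y) = 16 - y
79*(b((-4 - 5)*((-1 + 0) + 0)) + 71) = 79*((16 - (-4 - 5)*((-1 + 0) + 0)) + 71) = 79*((16 - (-9)*(-1 + 0)) + 71) = 79*((16 - (-9)*(-1)) + 71) = 79*((16 - 1*9) + 71) = 79*((16 - 9) + 71) = 79*(7 + 71) = 79*78 = 6162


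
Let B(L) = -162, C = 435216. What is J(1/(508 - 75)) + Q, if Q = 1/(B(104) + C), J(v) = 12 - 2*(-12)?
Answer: 15661945/435054 ≈ 36.000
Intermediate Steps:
J(v) = 36 (J(v) = 12 + 24 = 36)
Q = 1/435054 (Q = 1/(-162 + 435216) = 1/435054 ≈ 2.2986e-6)
J(1/(508 - 75)) + Q = 36 + 1/435054 = 15661945/435054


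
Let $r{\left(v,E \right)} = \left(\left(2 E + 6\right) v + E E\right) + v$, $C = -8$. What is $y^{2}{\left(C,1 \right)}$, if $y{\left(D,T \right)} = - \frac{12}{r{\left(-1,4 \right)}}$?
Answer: $144$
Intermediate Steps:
$r{\left(v,E \right)} = v + E^{2} + v \left(6 + 2 E\right)$ ($r{\left(v,E \right)} = \left(\left(6 + 2 E\right) v + E^{2}\right) + v = \left(v \left(6 + 2 E\right) + E^{2}\right) + v = \left(E^{2} + v \left(6 + 2 E\right)\right) + v = v + E^{2} + v \left(6 + 2 E\right)$)
$y{\left(D,T \right)} = -12$ ($y{\left(D,T \right)} = - \frac{12}{4^{2} + 7 \left(-1\right) + 2 \cdot 4 \left(-1\right)} = - \frac{12}{16 - 7 - 8} = - \frac{12}{1} = \left(-12\right) 1 = -12$)
$y^{2}{\left(C,1 \right)} = \left(-12\right)^{2} = 144$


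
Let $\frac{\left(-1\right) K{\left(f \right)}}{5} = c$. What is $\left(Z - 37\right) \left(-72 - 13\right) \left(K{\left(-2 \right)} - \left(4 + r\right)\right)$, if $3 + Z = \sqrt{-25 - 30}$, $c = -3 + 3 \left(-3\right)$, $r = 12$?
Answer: $149600 - 3740 i \sqrt{55} \approx 1.496 \cdot 10^{5} - 27737.0 i$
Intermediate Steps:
$c = -12$ ($c = -3 - 9 = -12$)
$K{\left(f \right)} = 60$ ($K{\left(f \right)} = \left(-5\right) \left(-12\right) = 60$)
$Z = -3 + i \sqrt{55}$ ($Z = -3 + \sqrt{-25 - 30} = -3 + \sqrt{-55} = -3 + i \sqrt{55} \approx -3.0 + 7.4162 i$)
$\left(Z - 37\right) \left(-72 - 13\right) \left(K{\left(-2 \right)} - \left(4 + r\right)\right) = \left(\left(-3 + i \sqrt{55}\right) - 37\right) \left(-72 - 13\right) \left(60 - 16\right) = \left(-40 + i \sqrt{55}\right) \left(- 85 \left(60 - 16\right)\right) = \left(-40 + i \sqrt{55}\right) \left(\left(-85\right) 44\right) = \left(-40 + i \sqrt{55}\right) \left(-3740\right) = 149600 - 3740 i \sqrt{55}$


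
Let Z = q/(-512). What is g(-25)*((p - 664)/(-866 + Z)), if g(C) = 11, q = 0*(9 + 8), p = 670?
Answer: -33/433 ≈ -0.076212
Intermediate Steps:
q = 0 (q = 0*17 = 0)
Z = 0 (Z = 0/(-512) = 0*(-1/512) = 0)
g(-25)*((p - 664)/(-866 + Z)) = 11*((670 - 664)/(-866 + 0)) = 11*(6/(-866)) = 11*(6*(-1/866)) = 11*(-3/433) = -33/433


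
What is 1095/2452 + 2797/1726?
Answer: 4374107/2116076 ≈ 2.0671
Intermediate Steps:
1095/2452 + 2797/1726 = 4374107/2116076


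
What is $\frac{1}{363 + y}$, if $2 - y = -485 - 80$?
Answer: $\frac{1}{930} \approx 0.0010753$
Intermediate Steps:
$y = 567$ ($y = 2 - \left(-485 - 80\right) = 2 - -565 = 2 + 565 = 567$)
$\frac{1}{363 + y} = \frac{1}{363 + 567} = \frac{1}{930}$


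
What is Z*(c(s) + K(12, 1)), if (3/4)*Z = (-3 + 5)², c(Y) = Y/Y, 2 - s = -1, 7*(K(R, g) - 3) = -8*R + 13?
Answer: -880/21 ≈ -41.905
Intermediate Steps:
K(R, g) = 34/7 - 8*R/7 (K(R, g) = 3 + (-8*R + 13)/7 = 3 + (13 - 8*R)/7 = 3 + (13/7 - 8*R/7) = 34/7 - 8*R/7)
s = 3 (s = 2 - 1*(-1) = 2 + 1 = 3)
c(Y) = 1
Z = 16/3 (Z = 4*(-3 + 5)²/3 = (4/3)*2² = (4/3)*4 = 16/3 ≈ 5.3333)
Z*(c(s) + K(12, 1)) = 16*(1 + (34/7 - 8/7*12))/3 = 16*(1 + (34/7 - 96/7))/3 = 16*(1 - 62/7)/3 = (16/3)*(-55/7) = -880/21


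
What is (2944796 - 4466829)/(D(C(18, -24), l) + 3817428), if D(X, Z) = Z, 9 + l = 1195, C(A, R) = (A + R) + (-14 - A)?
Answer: -1522033/3818614 ≈ -0.39858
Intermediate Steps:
C(A, R) = -14 + R
l = 1186 (l = -9 + 1195 = 1186)
(2944796 - 4466829)/(D(C(18, -24), l) + 3817428) = (2944796 - 4466829)/(1186 + 3817428) = -1522033/3818614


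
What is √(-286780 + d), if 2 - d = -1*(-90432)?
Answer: I*√377210 ≈ 614.17*I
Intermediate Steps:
d = -90430 (d = 2 - (-1)*(-90432) = 2 - 1*90432 = 2 - 90432 = -90430)
√(-286780 + d) = √(-286780 - 90430) = √(-377210) = I*√377210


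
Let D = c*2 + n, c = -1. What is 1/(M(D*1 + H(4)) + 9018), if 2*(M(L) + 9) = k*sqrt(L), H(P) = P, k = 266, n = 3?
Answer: 1287/11581948 - 19*sqrt(5)/11581948 ≈ 0.00010745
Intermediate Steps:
D = 1 (D = -1*2 + 3 = -2 + 3 = 1)
M(L) = -9 + 133*sqrt(L) (M(L) = -9 + (266*sqrt(L))/2 = -9 + 133*sqrt(L))
1/(M(D*1 + H(4)) + 9018) = 1/((-9 + 133*sqrt(1*1 + 4)) + 9018) = 1/((-9 + 133*sqrt(1 + 4)) + 9018) = 1/((-9 + 133*sqrt(5)) + 9018) = 1/(9009 + 133*sqrt(5))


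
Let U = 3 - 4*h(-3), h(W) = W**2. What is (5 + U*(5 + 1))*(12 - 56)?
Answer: 8492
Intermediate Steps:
U = -33 (U = 3 - 4*(-3)**2 = 3 - 4*9 = 3 - 36 = -33)
(5 + U*(5 + 1))*(12 - 56) = (5 - 33*(5 + 1))*(12 - 56) = (5 - 33*6)*(-44) = (5 - 198)*(-44) = -193*(-44) = 8492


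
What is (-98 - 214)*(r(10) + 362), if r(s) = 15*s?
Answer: -159744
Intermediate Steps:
(-98 - 214)*(r(10) + 362) = (-98 - 214)*(15*10 + 362) = -312*(150 + 362) = -312*512 = -159744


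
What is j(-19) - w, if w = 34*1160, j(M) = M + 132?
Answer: -39327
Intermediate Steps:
j(M) = 132 + M
w = 39440
j(-19) - w = (132 - 19) - 1*39440 = 113 - 39440 = -39327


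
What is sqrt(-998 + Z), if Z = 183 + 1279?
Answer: 4*sqrt(29) ≈ 21.541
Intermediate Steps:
Z = 1462
sqrt(-998 + Z) = sqrt(-998 + 1462) = sqrt(464) = 4*sqrt(29)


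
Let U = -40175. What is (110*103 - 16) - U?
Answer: 51489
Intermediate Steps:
(110*103 - 16) - U = (110*103 - 16) - 1*(-40175) = (11330 - 16) + 40175 = 11314 + 40175 = 51489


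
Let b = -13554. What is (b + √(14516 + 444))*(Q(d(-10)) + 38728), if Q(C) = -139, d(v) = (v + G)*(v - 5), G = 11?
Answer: -523035306 + 154356*√935 ≈ -5.1832e+8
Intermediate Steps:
d(v) = (-5 + v)*(11 + v) (d(v) = (v + 11)*(v - 5) = (11 + v)*(-5 + v) = (-5 + v)*(11 + v))
(b + √(14516 + 444))*(Q(d(-10)) + 38728) = (-13554 + √(14516 + 444))*(-139 + 38728) = (-13554 + √14960)*38589 = (-13554 + 4*√935)*38589 = -523035306 + 154356*√935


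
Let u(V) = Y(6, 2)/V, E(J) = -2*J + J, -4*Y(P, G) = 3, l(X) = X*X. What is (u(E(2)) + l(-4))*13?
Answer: 1703/8 ≈ 212.88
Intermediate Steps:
l(X) = X²
Y(P, G) = -¾ (Y(P, G) = -¼*3 = -¾)
E(J) = -J
u(V) = -3/(4*V)
(u(E(2)) + l(-4))*13 = (-3/(4*((-1*2))) + (-4)²)*13 = (-¾/(-2) + 16)*13 = (-¾*(-½) + 16)*13 = (3/8 + 16)*13 = (131/8)*13 = 1703/8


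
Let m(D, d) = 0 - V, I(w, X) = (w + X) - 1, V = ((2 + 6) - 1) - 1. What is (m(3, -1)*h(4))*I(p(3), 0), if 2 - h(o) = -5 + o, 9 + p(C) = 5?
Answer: 90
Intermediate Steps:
p(C) = -4 (p(C) = -9 + 5 = -4)
V = 6 (V = (8 - 1) - 1 = 7 - 1 = 6)
I(w, X) = -1 + X + w (I(w, X) = (X + w) - 1 = -1 + X + w)
h(o) = 7 - o (h(o) = 2 - (-5 + o) = 2 + (5 - o) = 7 - o)
m(D, d) = -6 (m(D, d) = 0 - 1*6 = 0 - 6 = -6)
(m(3, -1)*h(4))*I(p(3), 0) = (-6*(7 - 1*4))*(-1 + 0 - 4) = -6*(7 - 4)*(-5) = -6*3*(-5) = -18*(-5) = 90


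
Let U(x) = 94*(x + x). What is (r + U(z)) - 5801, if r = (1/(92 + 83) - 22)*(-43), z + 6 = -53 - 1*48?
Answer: -4369968/175 ≈ -24971.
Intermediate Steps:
z = -107 (z = -6 + (-53 - 1*48) = -6 + (-53 - 48) = -6 - 101 = -107)
U(x) = 188*x (U(x) = 94*(2*x) = 188*x)
r = 165507/175 (r = (1/175 - 22)*(-43) = -3849/175*(-43) = 165507/175 ≈ 945.75)
(r + U(z)) - 5801 = (165507/175 + 188*(-107)) - 5801 = (165507/175 - 20116) - 5801 = -3354793/175 - 5801 = -4369968/175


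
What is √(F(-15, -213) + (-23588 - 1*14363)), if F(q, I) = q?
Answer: I*√37966 ≈ 194.85*I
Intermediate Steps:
√(F(-15, -213) + (-23588 - 1*14363)) = √(-15 + (-23588 - 1*14363)) = √(-15 + (-23588 - 14363)) = √(-15 - 37951) = √(-37966) = I*√37966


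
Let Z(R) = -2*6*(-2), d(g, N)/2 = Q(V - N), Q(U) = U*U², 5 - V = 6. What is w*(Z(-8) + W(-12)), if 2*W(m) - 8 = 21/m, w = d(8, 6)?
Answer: -74431/4 ≈ -18608.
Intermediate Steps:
V = -1 (V = 5 - 1*6 = 5 - 6 = -1)
Q(U) = U³
d(g, N) = 2*(-1 - N)³
Z(R) = 24 (Z(R) = -12*(-2) = 24)
w = -686 (w = -2*(1 + 6)³ = -2*7³ = -2*343 = -686)
W(m) = 4 + 21/(2*m) (W(m) = 4 + (21/m)/2 = 4 + 21/(2*m))
w*(Z(-8) + W(-12)) = -686*(24 + (4 + (21/2)/(-12))) = -686*(24 + (4 + (21/2)*(-1/12))) = -686*(24 + (4 - 7/8)) = -686*(24 + 25/8) = -686*217/8 = -74431/4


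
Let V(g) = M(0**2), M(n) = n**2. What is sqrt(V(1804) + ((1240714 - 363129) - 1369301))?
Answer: 2*I*sqrt(122929) ≈ 701.22*I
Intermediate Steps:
V(g) = 0 (V(g) = (0**2)**2 = 0**2 = 0)
sqrt(V(1804) + ((1240714 - 363129) - 1369301)) = sqrt(0 + ((1240714 - 363129) - 1369301)) = sqrt(0 + (877585 - 1369301)) = sqrt(0 - 491716) = sqrt(-491716) = 2*I*sqrt(122929)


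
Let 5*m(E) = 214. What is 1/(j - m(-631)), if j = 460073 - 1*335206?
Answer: 5/624121 ≈ 8.0113e-6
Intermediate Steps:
m(E) = 214/5 (m(E) = (⅕)*214 = 214/5)
j = 124867 (j = 460073 - 335206 = 124867)
1/(j - m(-631)) = 1/(124867 - 1*214/5) = 1/(124867 - 214/5) = 1/(624121/5) = 5/624121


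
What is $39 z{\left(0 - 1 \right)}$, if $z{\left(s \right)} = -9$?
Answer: $-351$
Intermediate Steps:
$39 z{\left(0 - 1 \right)} = 39 \left(-9\right) = -351$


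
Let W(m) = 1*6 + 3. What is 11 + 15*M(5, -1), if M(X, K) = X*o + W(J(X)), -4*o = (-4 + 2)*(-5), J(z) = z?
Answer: -83/2 ≈ -41.500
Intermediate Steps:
W(m) = 9 (W(m) = 6 + 3 = 9)
o = -5/2 (o = -(-4 + 2)*(-5)/4 = -(-1)*(-5)/2 = -1/4*10 = -5/2 ≈ -2.5000)
M(X, K) = 9 - 5*X/2 (M(X, K) = X*(-5/2) + 9 = -5*X/2 + 9 = 9 - 5*X/2)
11 + 15*M(5, -1) = 11 + 15*(9 - 5/2*5) = 11 + 15*(9 - 25/2) = 11 + 15*(-7/2) = 11 - 105/2 = -83/2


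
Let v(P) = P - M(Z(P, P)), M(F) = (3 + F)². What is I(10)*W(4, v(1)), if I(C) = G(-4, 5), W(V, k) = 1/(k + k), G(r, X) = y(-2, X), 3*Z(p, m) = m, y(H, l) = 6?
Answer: -27/91 ≈ -0.29670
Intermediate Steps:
Z(p, m) = m/3
G(r, X) = 6
v(P) = P - (3 + P/3)²
W(V, k) = 1/(2*k)
I(C) = 6
I(10)*W(4, v(1)) = 6*(1/(2*(1 - (9 + 1)²/9))) = 6*(1/(2*(1 - ⅑*10²))) = 6*(1/(2*(1 - ⅑*100))) = 6*(1/(2*(1 - 100/9))) = 6*(1/(2*(-91/9))) = 6*((½)*(-9/91)) = 6*(-9/182) = -27/91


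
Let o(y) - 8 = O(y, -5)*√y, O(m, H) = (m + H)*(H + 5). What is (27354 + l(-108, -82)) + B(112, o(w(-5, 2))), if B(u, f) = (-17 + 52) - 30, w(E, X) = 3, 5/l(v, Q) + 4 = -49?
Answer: 1450022/53 ≈ 27359.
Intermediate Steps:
l(v, Q) = -5/53 (l(v, Q) = 5/(-4 - 49) = 5/(-53) = 5*(-1/53) = -5/53)
O(m, H) = (5 + H)*(H + m) (O(m, H) = (H + m)*(5 + H) = (5 + H)*(H + m))
o(y) = 8 (o(y) = 8 + ((-5)² + 5*(-5) + 5*y - 5*y)*√y = 8 + (25 - 25 + 5*y - 5*y)*√y = 8 + 0*√y = 8 + 0 = 8)
B(u, f) = 5 (B(u, f) = 35 - 30 = 5)
(27354 + l(-108, -82)) + B(112, o(w(-5, 2))) = (27354 - 5/53) + 5 = 1449757/53 + 5 = 1450022/53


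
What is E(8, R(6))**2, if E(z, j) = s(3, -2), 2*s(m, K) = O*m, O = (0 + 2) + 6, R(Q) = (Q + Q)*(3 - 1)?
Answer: 144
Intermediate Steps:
R(Q) = 4*Q (R(Q) = (2*Q)*2 = 4*Q)
O = 8 (O = 2 + 6 = 8)
s(m, K) = 4*m (s(m, K) = (8*m)/2 = 4*m)
E(z, j) = 12 (E(z, j) = 4*3 = 12)
E(8, R(6))**2 = 12**2 = 144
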